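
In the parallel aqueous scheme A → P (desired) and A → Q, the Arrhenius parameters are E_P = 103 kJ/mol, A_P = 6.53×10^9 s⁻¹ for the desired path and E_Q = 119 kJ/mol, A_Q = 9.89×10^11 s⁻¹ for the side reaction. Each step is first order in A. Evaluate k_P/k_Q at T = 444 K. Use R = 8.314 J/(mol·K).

0.504

k_P/k_Q = (A_P/A_Q)·exp[−(E_P−E_Q)/(RT)] = (A_P/A_Q)·exp[(E_Q−E_P)/(RT)].
(E_Q−E_P)/(RT) = (119−103)×10³/(8.314×444) = 16000/3691 = 4.334.
k_P/k_Q = (6.53×10^9/9.89×10^11)·exp(4.334) = 0.006603 × 76.28 = 0.504.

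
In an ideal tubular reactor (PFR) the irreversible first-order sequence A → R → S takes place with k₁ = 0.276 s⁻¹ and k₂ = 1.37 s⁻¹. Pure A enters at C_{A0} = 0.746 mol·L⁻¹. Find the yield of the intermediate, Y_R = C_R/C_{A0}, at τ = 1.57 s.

The intermediate concentration in a first-order A→B→C sequence is C_R = k₁C_{A0}(e^(−k₁τ) − e^(−k₂τ))/(k₂−k₁).
e^(−k₁τ) = e^(−0.276×1.57) = e^(−0.4333) = 0.6484; e^(−k₂τ) = e^(−2.151) = 0.1164.
C_R = 0.276×0.746/(1.37−0.276) × (0.6484−0.1164) = 0.1882×0.5320 = 0.1001 mol·L⁻¹.
Y_R = C_R/C_{A0} = 0.1001/0.746 = 0.134.

0.134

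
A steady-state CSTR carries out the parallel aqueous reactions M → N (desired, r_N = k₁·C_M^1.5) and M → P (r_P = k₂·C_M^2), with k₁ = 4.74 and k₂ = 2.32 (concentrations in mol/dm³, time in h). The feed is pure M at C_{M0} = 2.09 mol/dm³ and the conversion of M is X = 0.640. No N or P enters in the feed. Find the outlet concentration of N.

Exit C_M = C_{M0}(1−X) = 2.09×0.360 = 0.7524 mol/dm³.
Rates in a CSTR are evaluated at the outlet concentration: r_N = 4.74×0.7524^1.5 = 3.094, r_P = 2.32×0.7524^2 = 1.313.
Fraction of consumed M going to N: r_N/(r_N+r_P) = 0.7020.
C_N = 0.7020·C_{M0}·X = 0.7020×2.09×0.640 = 0.939 mol/dm³.

0.939 mol/dm³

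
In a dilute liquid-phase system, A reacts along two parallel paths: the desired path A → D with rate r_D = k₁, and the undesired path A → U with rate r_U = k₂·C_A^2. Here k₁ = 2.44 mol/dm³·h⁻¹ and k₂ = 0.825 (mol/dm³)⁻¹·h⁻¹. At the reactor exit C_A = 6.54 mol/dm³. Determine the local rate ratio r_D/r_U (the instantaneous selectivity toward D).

S_{D/U} = r_D/r_U = (k₁)/(k₂·C_A^2) = (k₁/k₂)·C_A^-2.
= (2.44) / (0.825×6.540^2) = 2.440/35.29 = 0.0691.
The undesired path is higher order in A, so low C_A (CSTR or dilute feed) favours D.

0.0691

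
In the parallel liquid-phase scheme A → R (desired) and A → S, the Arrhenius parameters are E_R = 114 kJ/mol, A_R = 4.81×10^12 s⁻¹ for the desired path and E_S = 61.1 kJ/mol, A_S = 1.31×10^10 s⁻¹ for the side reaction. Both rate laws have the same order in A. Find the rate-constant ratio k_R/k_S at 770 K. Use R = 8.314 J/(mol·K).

Since both paths have the same order in A, the concentration cancels and S_{R/S} = k_R/k_S = (A_R/A_S)·exp[(E_S−E_R)/(RT)].
(E_S−E_R)/(RT) = (61.1−114)×10³/(8.314×770) = -52900/6402 = -8.263.
k_R/k_S = (4.81×10^12/1.31×10^10)·exp(-8.263) = 367.2 × 2.578×10^-4 = 0.0947.

0.0947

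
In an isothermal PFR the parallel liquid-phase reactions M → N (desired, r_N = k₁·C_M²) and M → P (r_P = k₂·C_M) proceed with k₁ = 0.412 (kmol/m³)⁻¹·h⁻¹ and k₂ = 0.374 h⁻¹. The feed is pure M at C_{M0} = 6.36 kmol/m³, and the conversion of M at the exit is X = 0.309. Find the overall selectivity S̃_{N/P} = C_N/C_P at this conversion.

5.87

C_M = C_{M0}(1−X) = 4.395 kmol/m³.
Along a PFR/batch, dC_P/dC_M = −r_P/(r_N+r_P) = −k₂/(k₂+k₁·C_M).
Integrating from C_{M0} to C_M: C_P = (0.374/0.412)·ln[(0.374+0.412·6.36)/(0.374+0.412·4.39)] = 0.9078·ln(2.994/2.185) = 0.2862 kmol/m³.
Then C_N = (C_{M0}−C_M) − C_P = 1.965 − 0.2862 = 1.679 kmol/m³.
S̃_{N/P} = C_N/C_P = 1.679/0.2862 = 5.87.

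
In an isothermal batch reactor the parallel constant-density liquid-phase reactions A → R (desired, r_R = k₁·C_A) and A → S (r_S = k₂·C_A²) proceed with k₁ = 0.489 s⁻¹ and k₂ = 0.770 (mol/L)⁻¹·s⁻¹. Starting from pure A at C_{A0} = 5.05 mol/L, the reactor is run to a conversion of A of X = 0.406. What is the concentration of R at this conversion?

C_A = C_{A0}(1−X) = 3.000 mol/L.
Along a PFR/batch, dC_R/dC_A = −r_R/(r_R+r_S) = −k₁/(k₁+k₂·C_A).
Integrating from C_{A0} to C_A: C_R = (0.489/0.770)·ln[(0.489+0.770·5.05)/(0.489+0.770·3.00)] = 0.6351·ln(4.378/2.799) = 0.2841 mol/L.

0.284 mol/L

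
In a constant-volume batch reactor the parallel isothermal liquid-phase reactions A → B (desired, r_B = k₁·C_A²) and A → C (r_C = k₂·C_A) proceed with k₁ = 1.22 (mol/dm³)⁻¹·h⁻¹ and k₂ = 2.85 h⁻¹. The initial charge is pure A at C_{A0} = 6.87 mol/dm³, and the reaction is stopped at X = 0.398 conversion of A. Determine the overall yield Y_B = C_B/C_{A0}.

0.278

C_A = C_{A0}(1−X) = 4.136 mol/dm³.
Along a PFR/batch, dC_C/dC_A = −r_C/(r_B+r_C) = −k₂/(k₂+k₁·C_A).
Integrating from C_{A0} to C_A: C_C = (2.85/1.22)·ln[(2.85+1.22·6.87)/(2.85+1.22·4.14)] = 2.336·ln(11.23/7.896) = 0.8232 mol/dm³.
Then C_B = (C_{A0}−C_A) − C_C = 2.734 − 0.8232 = 1.911 mol/dm³.
Y_B = C_B/C_{A0} = 1.911/6.87 = 0.278.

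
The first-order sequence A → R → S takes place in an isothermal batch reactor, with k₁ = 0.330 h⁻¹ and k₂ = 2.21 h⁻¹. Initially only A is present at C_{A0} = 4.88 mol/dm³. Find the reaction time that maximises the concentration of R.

1.01 h

Setting dC_R/dt = 0 gives t_opt = ln(k₂/k₁)/(k₂−k₁).
= ln(2.21/0.330)/(2.21−0.330) = ln(6.697)/1.880 = 1.902/1.880 = 1.01 h.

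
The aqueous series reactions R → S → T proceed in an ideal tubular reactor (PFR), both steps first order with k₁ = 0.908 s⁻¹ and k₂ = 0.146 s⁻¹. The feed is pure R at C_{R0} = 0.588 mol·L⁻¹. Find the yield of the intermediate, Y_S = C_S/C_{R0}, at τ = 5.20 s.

0.547

Solving the coupled first-order balances gives C_S(τ) = [k₁/(k₂−k₁)]·C_{R0}·(e^(−k₁τ) − e^(−k₂τ)).
e^(−k₁τ) = e^(−0.908×5.20) = e^(−4.722) = 0.008901; e^(−k₂τ) = e^(−0.7592) = 0.4680.
C_S = 0.908×0.588/(0.146−0.908) × (0.008901−0.4680) = (-0.7007)×(-0.4591) = 0.3217 mol·L⁻¹.
Y_S = C_S/C_{R0} = 0.3217/0.588 = 0.547.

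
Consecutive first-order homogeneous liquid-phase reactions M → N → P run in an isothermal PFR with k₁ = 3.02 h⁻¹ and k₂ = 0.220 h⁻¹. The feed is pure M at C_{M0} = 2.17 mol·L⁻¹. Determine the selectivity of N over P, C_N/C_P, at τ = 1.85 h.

2.53

Solving the coupled first-order balances gives C_N(τ) = [k₁/(k₂−k₁)]·C_{M0}·(e^(−k₁τ) − e^(−k₂τ)).
e^(−k₁τ) = e^(−3.02×1.85) = e^(−5.587) = 0.003746; e^(−k₂τ) = e^(−0.4070) = 0.6656.
C_N = 3.02×2.17/(0.220−3.02) × (0.003746−0.6656) = (-2.341)×(-0.6619) = 1.549 mol·L⁻¹.
C_M = C_{M0}e^(−k₁τ) = 0.008129 mol·L⁻¹, so C_P = C_{M0}−C_M−C_N = 0.6127 mol·L⁻¹; C_N/C_P = 2.53.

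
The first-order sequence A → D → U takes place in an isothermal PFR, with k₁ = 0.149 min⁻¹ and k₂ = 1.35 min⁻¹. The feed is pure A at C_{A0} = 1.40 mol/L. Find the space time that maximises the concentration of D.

1.84 min

Setting dC_D/dτ = 0 gives τ_opt = ln(k₂/k₁)/(k₂−k₁).
= ln(1.35/0.149)/(1.35−0.149) = ln(9.060)/1.201 = 2.204/1.201 = 1.84 min.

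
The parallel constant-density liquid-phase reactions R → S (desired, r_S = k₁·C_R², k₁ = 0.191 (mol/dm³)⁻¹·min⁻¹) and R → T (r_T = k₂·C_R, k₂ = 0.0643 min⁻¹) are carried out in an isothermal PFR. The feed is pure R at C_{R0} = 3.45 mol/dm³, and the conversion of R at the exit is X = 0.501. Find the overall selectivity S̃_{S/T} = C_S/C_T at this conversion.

7.42

C_R = C_{R0}(1−X) = 1.722 mol/dm³.
Along a PFR/batch, dC_T/dC_R = −r_T/(r_S+r_T) = −k₂/(k₂+k₁·C_R).
Integrating from C_{R0} to C_R: C_T = (0.0643/0.191)·ln[(0.0643+0.191·3.45)/(0.0643+0.191·1.72)] = 0.3366·ln(0.7233/0.3931) = 0.2052 mol/dm³.
Then C_S = (C_{R0}−C_R) − C_T = 1.728 − 0.2052 = 1.523 mol/dm³.
S̃_{S/T} = C_S/C_T = 1.523/0.2052 = 7.42.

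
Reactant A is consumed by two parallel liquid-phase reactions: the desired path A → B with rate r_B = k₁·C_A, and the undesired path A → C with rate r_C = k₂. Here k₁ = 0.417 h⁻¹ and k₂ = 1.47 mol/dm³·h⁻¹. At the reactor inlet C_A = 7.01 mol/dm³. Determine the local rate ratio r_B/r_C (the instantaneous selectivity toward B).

1.99

S_{B/C} = r_B/r_C = (k₁·C_A)/(k₂) = (k₁/k₂)·C_A.
= (0.417×7.010) / (1.47) = 2.923/1.470 = 1.99.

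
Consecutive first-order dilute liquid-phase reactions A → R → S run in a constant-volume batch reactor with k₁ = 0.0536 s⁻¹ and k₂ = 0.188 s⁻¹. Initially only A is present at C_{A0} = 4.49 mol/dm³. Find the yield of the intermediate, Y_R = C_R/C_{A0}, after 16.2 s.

0.148

Solving the coupled first-order balances gives C_R(t) = [k₁/(k₂−k₁)]·C_{A0}·(e^(−k₁t) − e^(−k₂t)).
e^(−k₁t) = e^(−0.0536×16.2) = e^(−0.8683) = 0.4197; e^(−k₂t) = e^(−3.046) = 0.04757.
C_R = 0.0536×4.49/(0.188−0.0536) × (0.4197−0.04757) = 1.791×0.3721 = 0.6663 mol/dm³.
Y_R = C_R/C_{A0} = 0.6663/4.49 = 0.148.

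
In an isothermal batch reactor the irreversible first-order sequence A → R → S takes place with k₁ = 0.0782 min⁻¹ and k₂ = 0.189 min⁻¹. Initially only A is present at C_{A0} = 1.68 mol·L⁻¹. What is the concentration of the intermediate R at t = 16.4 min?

0.275 mol·L⁻¹

For first-order series with pure A initially, C_R(t) = k₁C_{A0}/(k₂−k₁)·(e^(−k₁t) − e^(−k₂t)).
e^(−k₁t) = e^(−0.0782×16.4) = e^(−1.282) = 0.2773; e^(−k₂t) = e^(−3.100) = 0.04507.
C_R = 0.0782×1.68/(0.189−0.0782) × (0.2773−0.04507) = 1.186×0.2323 = 0.2754 mol·L⁻¹.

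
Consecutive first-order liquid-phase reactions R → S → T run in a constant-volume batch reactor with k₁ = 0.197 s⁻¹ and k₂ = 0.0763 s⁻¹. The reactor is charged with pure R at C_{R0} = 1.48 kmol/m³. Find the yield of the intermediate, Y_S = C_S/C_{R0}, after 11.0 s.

0.518

Solving the coupled first-order balances gives C_S(t) = [k₁/(k₂−k₁)]·C_{R0}·(e^(−k₁t) − e^(−k₂t)).
e^(−k₁t) = e^(−0.197×11.0) = e^(−2.167) = 0.1145; e^(−k₂t) = e^(−0.8393) = 0.4320.
C_S = 0.197×1.48/(0.0763−0.197) × (0.1145−0.4320) = (-2.416)×(-0.3175) = 0.7669 kmol/m³.
Y_S = C_S/C_{R0} = 0.7669/1.48 = 0.518.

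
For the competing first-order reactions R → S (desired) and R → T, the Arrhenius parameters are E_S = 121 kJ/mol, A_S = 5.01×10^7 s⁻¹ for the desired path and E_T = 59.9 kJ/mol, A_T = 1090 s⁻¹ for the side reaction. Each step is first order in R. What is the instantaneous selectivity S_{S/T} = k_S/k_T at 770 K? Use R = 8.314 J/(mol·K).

With equal orders, S_{S/T} = k_S/k_T = (A_S/A_T)·exp[(E_T−E_S)/(RT)].
(E_T−E_S)/(RT) = (59.9−121)×10³/(8.314×770) = -61100/6402 = -9.544.
k_S/k_T = (5.01×10^7/1090)·exp(-9.544) = 45963 × 7.161×10^-5 = 3.29.
Since E_S > E_T, raising the temperature improves selectivity toward S.

3.29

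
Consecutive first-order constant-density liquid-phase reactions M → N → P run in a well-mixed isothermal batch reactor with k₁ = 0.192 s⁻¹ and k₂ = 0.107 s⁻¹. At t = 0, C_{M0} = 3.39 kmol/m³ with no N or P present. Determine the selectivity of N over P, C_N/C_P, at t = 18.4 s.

0.346

The intermediate concentration in a first-order A→B→C sequence is C_N = k₁C_{M0}(e^(−k₁t) − e^(−k₂t))/(k₂−k₁).
e^(−k₁t) = e^(−0.192×18.4) = e^(−3.533) = 0.02922; e^(−k₂t) = e^(−1.969) = 0.1396.
C_N = 0.192×3.39/(0.107−0.192) × (0.02922−0.1396) = (-7.657)×(-0.1104) = 0.8454 kmol/m³.
C_M = C_{M0}e^(−k₁t) = 0.09907 kmol/m³, so C_P = C_{M0}−C_M−C_N = 2.446 kmol/m³; C_N/C_P = 0.346.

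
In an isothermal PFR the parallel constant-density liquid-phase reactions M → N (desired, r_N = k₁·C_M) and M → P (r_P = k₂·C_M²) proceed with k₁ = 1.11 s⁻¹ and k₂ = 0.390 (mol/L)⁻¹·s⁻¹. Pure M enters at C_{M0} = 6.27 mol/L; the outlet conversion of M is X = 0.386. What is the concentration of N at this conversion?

0.878 mol/L

C_M = C_{M0}(1−X) = 3.850 mol/L.
Along a PFR/batch, dC_N/dC_M = −r_N/(r_N+r_P) = −k₁/(k₁+k₂·C_M).
Integrating from C_{M0} to C_M: C_N = (1.11/0.390)·ln[(1.11+0.390·6.27)/(1.11+0.390·3.85)] = 2.846·ln(3.555/2.611) = 0.8782 mol/L.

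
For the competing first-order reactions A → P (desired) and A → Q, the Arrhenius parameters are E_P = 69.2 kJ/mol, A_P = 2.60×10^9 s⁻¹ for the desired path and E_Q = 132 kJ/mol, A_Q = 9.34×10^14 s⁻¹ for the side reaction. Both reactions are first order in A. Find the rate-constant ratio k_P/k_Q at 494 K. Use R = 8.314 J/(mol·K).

12.2

With equal orders, S_{P/Q} = k_P/k_Q = (A_P/A_Q)·exp[(E_Q−E_P)/(RT)].
(E_Q−E_P)/(RT) = (132−69.2)×10³/(8.314×494) = 62800/4107 = 15.29.
k_P/k_Q = (2.60×10^9/9.34×10^14)·exp(15.29) = 2.784×10^-6 × 4.371×10^6 = 12.2.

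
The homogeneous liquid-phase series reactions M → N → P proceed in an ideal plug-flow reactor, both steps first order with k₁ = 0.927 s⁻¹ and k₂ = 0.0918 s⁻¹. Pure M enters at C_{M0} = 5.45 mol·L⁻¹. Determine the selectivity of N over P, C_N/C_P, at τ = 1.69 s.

For first-order series with pure M initially, C_N(τ) = k₁C_{M0}/(k₂−k₁)·(e^(−k₁τ) − e^(−k₂τ)).
e^(−k₁τ) = e^(−0.927×1.69) = e^(−1.567) = 0.2087; e^(−k₂τ) = e^(−0.1551) = 0.8563.
C_N = 0.927×5.45/(0.0918−0.927) × (0.2087−0.8563) = (-6.049)×(-0.6475) = 3.917 mol·L⁻¹.
C_M = C_{M0}e^(−k₁τ) = 1.138 mol·L⁻¹, so C_P = C_{M0}−C_M−C_N = 0.3953 mol·L⁻¹; C_N/C_P = 9.91.

9.91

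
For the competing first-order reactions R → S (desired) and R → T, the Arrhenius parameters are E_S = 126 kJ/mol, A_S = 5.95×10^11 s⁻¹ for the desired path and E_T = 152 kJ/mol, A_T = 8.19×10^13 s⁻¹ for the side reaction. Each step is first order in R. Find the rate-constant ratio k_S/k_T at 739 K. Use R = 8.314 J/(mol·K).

Since both paths have the same order in R, the concentration cancels and S_{S/T} = k_S/k_T = (A_S/A_T)·exp[(E_T−E_S)/(RT)].
(E_T−E_S)/(RT) = (152−126)×10³/(8.314×739) = 26000/6144 = 4.232.
k_S/k_T = (5.95×10^11/8.19×10^13)·exp(4.232) = 0.007265 × 68.84 = 0.500.
Since E_S < E_T, lowering the temperature improves selectivity toward S.

0.500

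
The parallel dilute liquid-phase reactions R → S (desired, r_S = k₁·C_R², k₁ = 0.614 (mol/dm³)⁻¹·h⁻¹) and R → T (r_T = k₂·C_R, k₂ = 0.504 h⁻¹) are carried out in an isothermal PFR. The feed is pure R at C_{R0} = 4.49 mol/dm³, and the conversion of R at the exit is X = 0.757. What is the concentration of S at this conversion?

2.56 mol/dm³

C_R = C_{R0}(1−X) = 1.091 mol/dm³.
Along a PFR/batch, dC_T/dC_R = −r_T/(r_S+r_T) = −k₂/(k₂+k₁·C_R).
Integrating from C_{R0} to C_R: C_T = (0.504/0.614)·ln[(0.504+0.614·4.49)/(0.504+0.614·1.09)] = 0.8208·ln(3.261/1.174) = 0.8386 mol/dm³.
Then C_S = (C_{R0}−C_R) − C_T = 3.399 − 0.8386 = 2.560 mol/dm³.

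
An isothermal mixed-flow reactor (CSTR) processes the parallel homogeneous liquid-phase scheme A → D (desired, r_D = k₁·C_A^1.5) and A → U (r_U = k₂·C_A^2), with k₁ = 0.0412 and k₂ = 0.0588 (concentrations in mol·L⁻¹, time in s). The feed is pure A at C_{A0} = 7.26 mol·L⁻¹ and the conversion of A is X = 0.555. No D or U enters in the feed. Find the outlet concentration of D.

1.13 mol·L⁻¹

Exit C_A = C_{A0}(1−X) = 7.26×0.445 = 3.231 mol·L⁻¹.
Rates in a CSTR are evaluated at the outlet concentration: r_D = 0.0412×3.231^1.5 = 0.2392, r_U = 0.0588×3.231^2 = 0.6137.
Fraction of consumed A going to D: r_D/(r_D+r_U) = 0.2805.
C_D = 0.2805·C_{A0}·X = 0.2805×7.26×0.555 = 1.13 mol·L⁻¹.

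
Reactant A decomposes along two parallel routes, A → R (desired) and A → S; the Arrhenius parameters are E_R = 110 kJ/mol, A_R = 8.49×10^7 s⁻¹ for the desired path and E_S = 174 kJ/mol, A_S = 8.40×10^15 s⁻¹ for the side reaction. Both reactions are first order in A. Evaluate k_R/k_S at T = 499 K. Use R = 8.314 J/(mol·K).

0.0506

k_R/k_S = (A_R/A_S)·exp[−(E_R−E_S)/(RT)] = (A_R/A_S)·exp[(E_S−E_R)/(RT)].
(E_S−E_R)/(RT) = (174−110)×10³/(8.314×499) = 64000/4149 = 15.43.
k_R/k_S = (8.49×10^7/8.40×10^15)·exp(15.43) = 1.011×10^-8 × 5.008×10^6 = 0.0506.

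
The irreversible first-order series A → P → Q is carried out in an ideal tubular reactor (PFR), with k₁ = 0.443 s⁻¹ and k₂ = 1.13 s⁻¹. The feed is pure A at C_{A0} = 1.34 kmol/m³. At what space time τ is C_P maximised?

The intermediate peaks when r₁ = r₂, i.e. k₁e^(−k₁τ) = k₂e^(−k₂τ), giving τ_opt = ln(k₂/k₁)/(k₂−k₁).
= ln(1.13/0.443)/(1.13−0.443) = ln(2.551)/0.6870 = 0.9364/0.6870 = 1.36 s.

1.36 s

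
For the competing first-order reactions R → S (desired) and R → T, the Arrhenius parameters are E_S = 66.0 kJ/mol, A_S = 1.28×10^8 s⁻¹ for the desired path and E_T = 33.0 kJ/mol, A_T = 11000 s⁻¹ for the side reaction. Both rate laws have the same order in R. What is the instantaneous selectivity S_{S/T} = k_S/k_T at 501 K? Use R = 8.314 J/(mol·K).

4.22

Since both paths have the same order in R, the concentration cancels and S_{S/T} = k_S/k_T = (A_S/A_T)·exp[(E_T−E_S)/(RT)].
(E_T−E_S)/(RT) = (33.0−66.0)×10³/(8.314×501) = -33000/4165 = -7.923.
k_S/k_T = (1.28×10^8/11000)·exp(-7.923) = 11636 × 3.625×10^-4 = 4.22.
Since E_S > E_T, raising the temperature improves selectivity toward S.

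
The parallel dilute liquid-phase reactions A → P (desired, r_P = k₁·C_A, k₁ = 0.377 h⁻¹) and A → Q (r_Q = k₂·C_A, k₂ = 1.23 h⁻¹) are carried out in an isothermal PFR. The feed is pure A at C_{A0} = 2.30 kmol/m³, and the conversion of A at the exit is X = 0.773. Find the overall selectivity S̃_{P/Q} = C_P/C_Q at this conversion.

C_A = C_{A0}(1−X) = 0.5221 kmol/m³.
Both paths are first order in A, so the instantaneous fraction to P is constant: dC_P/d(−C_A) = k₁/(k₁+k₂) = 0.2346.
C_P = 0.2346·(C_{A0}−C_A) = 0.2346×1.778 = 0.417 kmol/m³.
C_Q = (C_{A0}−C_A)−C_P = 1.361 kmol/m³; S̃_{P/Q} = 0.4171/1.361 = 0.307.

0.307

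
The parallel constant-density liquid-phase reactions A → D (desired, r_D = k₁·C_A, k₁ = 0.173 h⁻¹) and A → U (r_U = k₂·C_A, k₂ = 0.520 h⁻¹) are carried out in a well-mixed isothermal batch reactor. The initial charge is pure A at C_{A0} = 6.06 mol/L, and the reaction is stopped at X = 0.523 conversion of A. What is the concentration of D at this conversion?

C_A = C_{A0}(1−X) = 2.891 mol/L.
Both paths are first order in A, so the instantaneous fraction to D is constant: dC_D/d(−C_A) = k₁/(k₁+k₂) = 0.2496.
C_D = 0.2496·(C_{A0}−C_A) = 0.2496×3.169 = 0.791 mol/L.

0.791 mol/L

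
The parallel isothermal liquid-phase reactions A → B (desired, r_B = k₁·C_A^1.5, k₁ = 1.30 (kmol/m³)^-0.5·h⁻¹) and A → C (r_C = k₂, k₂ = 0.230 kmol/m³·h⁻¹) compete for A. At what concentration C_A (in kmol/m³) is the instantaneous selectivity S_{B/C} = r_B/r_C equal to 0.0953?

S_{B/C} = (k₁/k₂)·C_A^1.5 ⇒ C_A = (S·k₂/k₁)^(1/1.5).
= (0.0953×0.230/1.30)^(0.6667) = (0.01686)^(0.6667) = 0.0658 kmol/m³.

0.0658 kmol/m³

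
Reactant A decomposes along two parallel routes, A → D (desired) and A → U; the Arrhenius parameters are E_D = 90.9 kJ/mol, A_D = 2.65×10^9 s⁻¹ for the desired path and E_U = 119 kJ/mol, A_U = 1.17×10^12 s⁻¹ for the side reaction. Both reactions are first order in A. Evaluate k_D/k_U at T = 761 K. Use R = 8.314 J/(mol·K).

0.192

Since both paths have the same order in A, the concentration cancels and S_{D/U} = k_D/k_U = (A_D/A_U)·exp[(E_U−E_D)/(RT)].
(E_U−E_D)/(RT) = (119−90.9)×10³/(8.314×761) = 28100/6327 = 4.441.
k_D/k_U = (2.65×10^9/1.17×10^12)·exp(4.441) = 0.002265 × 84.89 = 0.192.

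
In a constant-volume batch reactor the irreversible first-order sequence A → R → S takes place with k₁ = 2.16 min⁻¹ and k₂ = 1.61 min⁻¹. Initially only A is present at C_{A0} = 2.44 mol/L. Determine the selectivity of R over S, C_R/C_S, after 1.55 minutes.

For first-order series with pure A initially, C_R(t) = k₁C_{A0}/(k₂−k₁)·(e^(−k₁t) − e^(−k₂t)).
e^(−k₁t) = e^(−2.16×1.55) = e^(−3.348) = 0.03515; e^(−k₂t) = e^(−2.496) = 0.08246.
C_R = 2.16×2.44/(1.61−2.16) × (0.03515−0.08246) = (-9.583)×(-0.04730) = 0.4533 mol/L.
C_A = C_{A0}e^(−k₁t) = 0.08578 mol/L, so C_S = C_{A0}−C_A−C_R = 1.901 mol/L; C_R/C_S = 0.238.

0.238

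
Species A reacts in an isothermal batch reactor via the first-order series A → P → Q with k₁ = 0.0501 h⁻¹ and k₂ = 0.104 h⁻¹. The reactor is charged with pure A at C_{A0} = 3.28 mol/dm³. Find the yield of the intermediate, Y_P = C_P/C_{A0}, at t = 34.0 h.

0.142

For first-order series with pure A initially, C_P(t) = k₁C_{A0}/(k₂−k₁)·(e^(−k₁t) − e^(−k₂t)).
e^(−k₁t) = e^(−0.0501×34.0) = e^(−1.703) = 0.1821; e^(−k₂t) = e^(−3.536) = 0.02913.
C_P = 0.0501×3.28/(0.104−0.0501) × (0.1821−0.02913) = 3.049×0.1529 = 0.4663 mol/dm³.
Y_P = C_P/C_{A0} = 0.4663/3.28 = 0.142.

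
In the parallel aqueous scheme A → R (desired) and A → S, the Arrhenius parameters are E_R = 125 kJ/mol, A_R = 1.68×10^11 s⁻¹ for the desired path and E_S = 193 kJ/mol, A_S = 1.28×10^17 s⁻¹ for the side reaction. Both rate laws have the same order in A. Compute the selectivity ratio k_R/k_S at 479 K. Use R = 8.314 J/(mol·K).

34.2

With equal orders, S_{R/S} = k_R/k_S = (A_R/A_S)·exp[(E_S−E_R)/(RT)].
(E_S−E_R)/(RT) = (193−125)×10³/(8.314×479) = 68000/3982 = 17.08.
k_R/k_S = (1.68×10^11/1.28×10^17)·exp(17.08) = 1.312×10^-6 × 2.604×10^7 = 34.2.
Since E_R < E_S, lowering the temperature improves selectivity toward R.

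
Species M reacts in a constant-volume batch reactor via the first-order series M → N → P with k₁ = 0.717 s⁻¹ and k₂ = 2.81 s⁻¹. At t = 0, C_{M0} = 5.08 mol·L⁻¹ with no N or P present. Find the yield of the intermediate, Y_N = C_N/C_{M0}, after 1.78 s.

Solving the coupled first-order balances gives C_N(t) = [k₁/(k₂−k₁)]·C_{M0}·(e^(−k₁t) − e^(−k₂t)).
e^(−k₁t) = e^(−0.717×1.78) = e^(−1.276) = 0.2791; e^(−k₂t) = e^(−5.002) = 0.006726.
C_N = 0.717×5.08/(2.81−0.717) × (0.2791−0.006726) = 1.740×0.2724 = 0.4740 mol·L⁻¹.
Y_N = C_N/C_{M0} = 0.4740/5.08 = 0.0933.

0.0933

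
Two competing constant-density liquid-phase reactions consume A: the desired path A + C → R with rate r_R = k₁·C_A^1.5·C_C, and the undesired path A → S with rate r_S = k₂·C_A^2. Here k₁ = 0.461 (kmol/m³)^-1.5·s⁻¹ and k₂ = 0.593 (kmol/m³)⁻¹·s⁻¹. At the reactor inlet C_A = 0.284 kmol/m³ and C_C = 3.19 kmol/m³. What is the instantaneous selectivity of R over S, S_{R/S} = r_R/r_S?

S_{R/S} = r_R/r_S = (k₁·C_A^1.5·C_C)/(k₂·C_A^2) = (k₁/k₂)·C_A^-0.5·C_C.
= (0.461×0.2840^1.5×3.190) / (0.593×0.2840^2) = 0.2226/0.04783 = 4.65.
The undesired path is higher order in A, so low C_A (CSTR or dilute feed) favours R.

4.65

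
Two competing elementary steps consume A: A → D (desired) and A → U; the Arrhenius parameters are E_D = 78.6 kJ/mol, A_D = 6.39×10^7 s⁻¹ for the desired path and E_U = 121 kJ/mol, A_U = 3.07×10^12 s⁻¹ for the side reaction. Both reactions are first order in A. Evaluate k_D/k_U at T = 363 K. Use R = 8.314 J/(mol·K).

26.3

Since both paths have the same order in A, the concentration cancels and S_{D/U} = k_D/k_U = (A_D/A_U)·exp[(E_U−E_D)/(RT)].
(E_U−E_D)/(RT) = (121−78.6)×10³/(8.314×363) = 42400/3018 = 14.05.
k_D/k_U = (6.39×10^7/3.07×10^12)·exp(14.05) = 2.081×10^-5 × 1.263×10^6 = 26.3.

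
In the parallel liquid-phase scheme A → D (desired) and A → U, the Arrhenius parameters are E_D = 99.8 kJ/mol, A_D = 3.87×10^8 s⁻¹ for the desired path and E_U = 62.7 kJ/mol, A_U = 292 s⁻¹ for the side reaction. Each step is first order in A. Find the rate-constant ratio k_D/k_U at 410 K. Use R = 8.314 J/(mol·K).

24.9

With equal orders, S_{D/U} = k_D/k_U = (A_D/A_U)·exp[(E_U−E_D)/(RT)].
(E_U−E_D)/(RT) = (62.7−99.8)×10³/(8.314×410) = -37100/3409 = -10.88.
k_D/k_U = (3.87×10^8/292)·exp(-10.88) = 1.325×10^6 × 1.876×10^-5 = 24.9.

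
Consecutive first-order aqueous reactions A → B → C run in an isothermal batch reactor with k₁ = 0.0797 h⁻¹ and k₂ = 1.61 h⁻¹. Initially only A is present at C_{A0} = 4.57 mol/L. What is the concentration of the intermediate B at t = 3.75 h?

0.176 mol/L

Solving the coupled first-order balances gives C_B(t) = [k₁/(k₂−k₁)]·C_{A0}·(e^(−k₁t) − e^(−k₂t)).
e^(−k₁t) = e^(−0.0797×3.75) = e^(−0.2989) = 0.7417; e^(−k₂t) = e^(−6.038) = 0.002388.
C_B = 0.0797×4.57/(1.61−0.0797) × (0.7417−0.002388) = 0.2380×0.7393 = 0.1760 mol/L.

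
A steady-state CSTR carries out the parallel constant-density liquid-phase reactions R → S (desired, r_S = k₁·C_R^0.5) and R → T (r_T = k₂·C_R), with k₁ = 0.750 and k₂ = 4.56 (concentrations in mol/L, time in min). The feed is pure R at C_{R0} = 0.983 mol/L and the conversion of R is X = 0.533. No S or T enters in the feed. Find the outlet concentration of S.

0.102 mol/L

Exit C_R = C_{R0}(1−X) = 0.983×0.467 = 0.4591 mol/L.
In a CSTR the entire volume is at exit conditions, so r_S = 0.750×0.4591^0.5 = 0.5082 and r_T = 4.56×0.4591 = 2.093.
Fraction of consumed R going to S: r_S/(r_S+r_T) = 0.1953.
C_S = 0.1953·C_{R0}·X = 0.1953×0.983×0.533 = 0.102 mol/L.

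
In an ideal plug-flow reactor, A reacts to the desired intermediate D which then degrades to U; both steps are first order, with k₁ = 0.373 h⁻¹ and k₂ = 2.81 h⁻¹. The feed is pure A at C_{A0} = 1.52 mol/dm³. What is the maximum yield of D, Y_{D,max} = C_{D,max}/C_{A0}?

Evaluating C_D at τ_opt = ln(k₂/k₁)/(k₂−k₁) gives C_{D,max}/C_{A0} = (k₁/k₂)^[k₂/(k₂−k₁)].
= (0.373/2.81)^(2.81/(2.81−0.373)) = (0.1327)^(1.153) = 0.09745.

0.0974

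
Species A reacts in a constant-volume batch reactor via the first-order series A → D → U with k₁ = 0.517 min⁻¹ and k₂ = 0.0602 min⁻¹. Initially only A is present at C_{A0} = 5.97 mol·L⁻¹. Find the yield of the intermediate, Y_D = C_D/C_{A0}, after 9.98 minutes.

Solving the coupled first-order balances gives C_D(t) = [k₁/(k₂−k₁)]·C_{A0}·(e^(−k₁t) − e^(−k₂t)).
e^(−k₁t) = e^(−0.517×9.98) = e^(−5.160) = 0.005744; e^(−k₂t) = e^(−0.6008) = 0.5484.
C_D = 0.517×5.97/(0.0602−0.517) × (0.005744−0.5484) = (-6.757)×(-0.5426) = 3.666 mol·L⁻¹.
Y_D = C_D/C_{A0} = 3.666/5.97 = 0.614.

0.614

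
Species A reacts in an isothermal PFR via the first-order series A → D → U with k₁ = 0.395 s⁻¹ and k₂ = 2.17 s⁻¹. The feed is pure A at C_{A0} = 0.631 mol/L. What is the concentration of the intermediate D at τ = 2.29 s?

0.0559 mol/L

The intermediate concentration in a first-order A→B→C sequence is C_D = k₁C_{A0}(e^(−k₁τ) − e^(−k₂τ))/(k₂−k₁).
e^(−k₁τ) = e^(−0.395×2.29) = e^(−0.9046) = 0.4047; e^(−k₂τ) = e^(−4.969) = 0.006948.
C_D = 0.395×0.631/(2.17−0.395) × (0.4047−0.006948) = 0.1404×0.3978 = 0.05586 mol/L.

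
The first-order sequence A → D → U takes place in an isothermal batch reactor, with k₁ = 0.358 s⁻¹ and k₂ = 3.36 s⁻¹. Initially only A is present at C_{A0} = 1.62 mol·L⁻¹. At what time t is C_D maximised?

The intermediate peaks when r₁ = r₂, i.e. k₁e^(−k₁t) = k₂e^(−k₂t), giving t_opt = ln(k₂/k₁)/(k₂−k₁).
= ln(3.36/0.358)/(3.36−0.358) = ln(9.385)/3.002 = 2.239/3.002 = 0.746 s.

0.746 s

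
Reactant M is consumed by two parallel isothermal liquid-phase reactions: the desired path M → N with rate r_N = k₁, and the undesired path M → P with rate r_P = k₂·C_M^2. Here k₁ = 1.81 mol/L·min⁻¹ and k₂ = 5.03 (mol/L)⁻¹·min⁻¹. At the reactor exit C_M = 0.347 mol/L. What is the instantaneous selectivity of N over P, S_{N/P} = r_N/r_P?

S_{N/P} = r_N/r_P = (k₁)/(k₂·C_M^2) = (k₁/k₂)·C_M^-2.
= (1.81) / (5.03×0.3470^2) = 1.810/0.6057 = 2.99.
The undesired path is higher order in M, so low C_M (CSTR or dilute feed) favours N.

2.99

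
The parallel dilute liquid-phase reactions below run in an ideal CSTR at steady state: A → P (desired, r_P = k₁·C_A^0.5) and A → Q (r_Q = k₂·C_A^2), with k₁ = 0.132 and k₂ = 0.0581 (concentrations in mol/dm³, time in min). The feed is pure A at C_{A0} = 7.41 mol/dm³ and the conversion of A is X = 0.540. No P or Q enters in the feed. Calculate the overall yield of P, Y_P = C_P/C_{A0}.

Exit C_A = C_{A0}(1−X) = 7.41×0.460 = 3.409 mol/dm³.
In a CSTR the entire volume is at exit conditions, so r_P = 0.132×3.409^0.5 = 0.2437 and r_Q = 0.0581×3.409^2 = 0.6750.
Fraction of consumed A going to P: r_P/(r_P+r_Q) = 0.2653.
C_P = 0.2653·C_{A0}·X = 0.2653×7.41×0.540 = 1.06 mol/dm³; Y_P = C_P/C_{A0} = 0.143.

0.143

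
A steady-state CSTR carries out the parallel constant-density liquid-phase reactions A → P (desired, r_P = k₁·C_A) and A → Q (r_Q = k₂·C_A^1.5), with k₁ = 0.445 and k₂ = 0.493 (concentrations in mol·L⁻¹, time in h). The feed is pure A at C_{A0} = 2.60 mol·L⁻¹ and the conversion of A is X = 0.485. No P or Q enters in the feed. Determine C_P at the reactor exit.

Exit C_A = C_{A0}(1−X) = 2.60×0.515 = 1.339 mol·L⁻¹.
A CSTR operates uniformly at the exit composition, giving r_P = 0.5959 and r_Q = 0.7639 (each k·C_A^n at C_A = 1.339).
Fraction of consumed A going to P: r_P/(r_P+r_Q) = 0.4382.
C_P = 0.4382·C_{A0}·X = 0.4382×2.60×0.485 = 0.553 mol·L⁻¹.

0.553 mol·L⁻¹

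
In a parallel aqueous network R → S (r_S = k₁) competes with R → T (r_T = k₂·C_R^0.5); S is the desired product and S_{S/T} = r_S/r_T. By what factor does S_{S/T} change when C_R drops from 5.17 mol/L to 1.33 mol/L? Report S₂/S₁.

S_{S/T} = (k₁/k₂)·C_R^-0.5, so S₂/S₁ = (C_{R,2}/C_{R,1})^-0.5.
= (1.33/5.17)^(-0.5) = (0.2573)^(-0.5) = 1.97.

1.97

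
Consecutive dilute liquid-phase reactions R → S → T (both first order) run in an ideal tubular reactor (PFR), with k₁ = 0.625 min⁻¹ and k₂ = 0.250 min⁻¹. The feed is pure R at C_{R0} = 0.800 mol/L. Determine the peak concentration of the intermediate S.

0.434 mol/L

At the optimum, C_{S,max}/C_{R0} = (k₁/k₂)^[k₂/(k₂−k₁)].
= (0.625/0.250)^(0.250/(0.250−0.625)) = (2.500)^(-0.6667) = 0.5429.
C_{S,max} = 0.5429×0.800 = 0.434 mol/L.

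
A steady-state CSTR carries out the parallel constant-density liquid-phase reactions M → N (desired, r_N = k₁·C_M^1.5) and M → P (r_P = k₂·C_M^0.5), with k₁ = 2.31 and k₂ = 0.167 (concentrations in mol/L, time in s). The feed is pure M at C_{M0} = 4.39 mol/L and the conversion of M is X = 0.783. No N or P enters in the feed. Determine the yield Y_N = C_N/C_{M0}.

0.728

Exit C_M = C_{M0}(1−X) = 4.39×0.217 = 0.9526 mol/L.
Rates in a CSTR are evaluated at the outlet concentration: r_N = 2.31×0.9526^1.5 = 2.148, r_P = 0.167×0.9526^0.5 = 0.1630.
Fraction of consumed M going to N: r_N/(r_N+r_P) = 0.9295.
C_N = 0.9295·C_{M0}·X = 0.9295×4.39×0.783 = 3.19 mol/L; Y_N = C_N/C_{M0} = 0.728.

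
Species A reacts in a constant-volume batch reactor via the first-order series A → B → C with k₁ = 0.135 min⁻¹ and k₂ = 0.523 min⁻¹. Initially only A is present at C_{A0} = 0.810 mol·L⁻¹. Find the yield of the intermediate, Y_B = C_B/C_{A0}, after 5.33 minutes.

The intermediate concentration in a first-order A→B→C sequence is C_B = k₁C_{A0}(e^(−k₁t) − e^(−k₂t))/(k₂−k₁).
e^(−k₁t) = e^(−0.135×5.33) = e^(−0.7196) = 0.4870; e^(−k₂t) = e^(−2.788) = 0.06157.
C_B = 0.135×0.810/(0.523−0.135) × (0.4870−0.06157) = 0.2818×0.4254 = 0.1199 mol·L⁻¹.
Y_B = C_B/C_{A0} = 0.1199/0.810 = 0.148.

0.148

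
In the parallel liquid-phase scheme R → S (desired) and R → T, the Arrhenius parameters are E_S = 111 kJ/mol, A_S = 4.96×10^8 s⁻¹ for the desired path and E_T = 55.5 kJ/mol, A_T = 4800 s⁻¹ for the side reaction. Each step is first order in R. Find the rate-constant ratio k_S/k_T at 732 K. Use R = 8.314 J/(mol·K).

11.3

Since both paths have the same order in R, the concentration cancels and S_{S/T} = k_S/k_T = (A_S/A_T)·exp[(E_T−E_S)/(RT)].
(E_T−E_S)/(RT) = (55.5−111)×10³/(8.314×732) = -55500/6086 = -9.120.
k_S/k_T = (4.96×10^8/4800)·exp(-9.120) = 1.033×10^5 × 1.095×10^-4 = 11.3.
Since E_S > E_T, raising the temperature improves selectivity toward S.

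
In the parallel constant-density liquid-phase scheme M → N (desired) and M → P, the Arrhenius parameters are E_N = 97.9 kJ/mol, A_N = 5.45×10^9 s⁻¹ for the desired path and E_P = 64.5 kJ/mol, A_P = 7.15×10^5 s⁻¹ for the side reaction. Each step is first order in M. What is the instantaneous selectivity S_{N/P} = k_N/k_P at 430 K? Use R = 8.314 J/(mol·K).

k_N/k_P = (A_N/A_P)·exp[−(E_N−E_P)/(RT)] = (A_N/A_P)·exp[(E_P−E_N)/(RT)].
(E_P−E_N)/(RT) = (64.5−97.9)×10³/(8.314×430) = -33400/3575 = -9.343.
k_N/k_P = (5.45×10^9/7.15×10^5)·exp(-9.343) = 7622 × 8.761×10^-5 = 0.668.
Since E_N > E_P, raising the temperature improves selectivity toward N.

0.668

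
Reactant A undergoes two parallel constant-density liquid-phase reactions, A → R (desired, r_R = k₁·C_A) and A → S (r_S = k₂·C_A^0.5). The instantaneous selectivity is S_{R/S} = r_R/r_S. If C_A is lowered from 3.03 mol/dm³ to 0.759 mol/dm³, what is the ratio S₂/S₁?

S_{R/S} = (k₁/k₂)·C_A^0.5, so S₂/S₁ = (C_{A,2}/C_{A,1})^0.5.
= (0.759/3.03)^0.5 = (0.2505)^0.5 = 0.500.
Selectivity toward R falls as C_A falls — high-concentration operation is favoured.

0.500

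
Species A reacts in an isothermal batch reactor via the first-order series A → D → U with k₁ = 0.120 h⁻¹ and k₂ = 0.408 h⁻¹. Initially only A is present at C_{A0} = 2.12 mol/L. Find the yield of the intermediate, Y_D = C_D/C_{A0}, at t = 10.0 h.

0.118

Solving the coupled first-order balances gives C_D(t) = [k₁/(k₂−k₁)]·C_{A0}·(e^(−k₁t) − e^(−k₂t)).
e^(−k₁t) = e^(−0.120×10.0) = e^(−1.200) = 0.3012; e^(−k₂t) = e^(−4.080) = 0.01691.
C_D = 0.120×2.12/(0.408−0.120) × (0.3012−0.01691) = 0.8833×0.2843 = 0.2511 mol/L.
Y_D = C_D/C_{A0} = 0.2511/2.12 = 0.118.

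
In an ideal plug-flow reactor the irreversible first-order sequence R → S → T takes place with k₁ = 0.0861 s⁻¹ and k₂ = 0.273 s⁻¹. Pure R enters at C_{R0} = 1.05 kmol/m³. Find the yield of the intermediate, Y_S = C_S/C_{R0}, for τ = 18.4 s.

0.0915

Solving the coupled first-order balances gives C_S(τ) = [k₁/(k₂−k₁)]·C_{R0}·(e^(−k₁τ) − e^(−k₂τ)).
e^(−k₁τ) = e^(−0.0861×18.4) = e^(−1.584) = 0.2051; e^(−k₂τ) = e^(−5.023) = 0.006583.
C_S = 0.0861×1.05/(0.273−0.0861) × (0.2051−0.006583) = 0.4837×0.1985 = 0.09603 kmol/m³.
Y_S = C_S/C_{R0} = 0.09603/1.05 = 0.0915.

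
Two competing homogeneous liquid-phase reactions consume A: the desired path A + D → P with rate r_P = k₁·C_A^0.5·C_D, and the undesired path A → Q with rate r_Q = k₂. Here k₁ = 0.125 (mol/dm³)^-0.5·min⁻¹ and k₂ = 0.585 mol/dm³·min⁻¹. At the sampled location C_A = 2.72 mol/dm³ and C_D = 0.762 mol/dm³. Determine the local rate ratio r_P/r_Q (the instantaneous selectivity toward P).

0.269

S_{P/Q} = r_P/r_Q = (k₁·C_A^0.5·C_D)/(k₂) = (k₁/k₂)·C_A^0.5·C_D.
= (0.125×2.720^0.5×0.7620) / (0.585) = 0.1571/0.5850 = 0.269.
Since the desired path is higher order in A, keeping C_A high (PFR or concentrated feed) favours P.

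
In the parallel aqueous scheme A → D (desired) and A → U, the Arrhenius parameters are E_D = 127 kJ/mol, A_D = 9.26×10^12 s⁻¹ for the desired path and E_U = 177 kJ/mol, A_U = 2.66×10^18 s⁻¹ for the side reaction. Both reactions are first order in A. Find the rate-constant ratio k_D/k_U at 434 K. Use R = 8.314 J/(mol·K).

Since both paths have the same order in A, the concentration cancels and S_{D/U} = k_D/k_U = (A_D/A_U)·exp[(E_U−E_D)/(RT)].
(E_U−E_D)/(RT) = (177−127)×10³/(8.314×434) = 50000/3608 = 13.86.
k_D/k_U = (9.26×10^12/2.66×10^18)·exp(13.86) = 3.481×10^-6 × 1.042×10^6 = 3.63.
Since E_D < E_U, lowering the temperature improves selectivity toward D.

3.63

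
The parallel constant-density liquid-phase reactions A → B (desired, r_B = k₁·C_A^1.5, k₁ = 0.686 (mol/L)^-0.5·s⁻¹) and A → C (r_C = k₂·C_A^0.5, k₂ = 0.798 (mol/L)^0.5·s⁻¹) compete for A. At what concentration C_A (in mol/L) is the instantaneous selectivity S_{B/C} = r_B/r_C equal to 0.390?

S_{B/C} = (k₁/k₂)·C_A ⇒ C_A = S·k₂/k₁.
= 0.390×0.798/0.686 = 0.454 mol/L.

0.454 mol/L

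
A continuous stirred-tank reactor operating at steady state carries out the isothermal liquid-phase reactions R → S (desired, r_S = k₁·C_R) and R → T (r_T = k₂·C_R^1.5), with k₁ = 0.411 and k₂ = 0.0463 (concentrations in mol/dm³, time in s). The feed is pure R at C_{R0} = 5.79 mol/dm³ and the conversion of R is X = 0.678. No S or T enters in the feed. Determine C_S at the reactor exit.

Exit C_R = C_{R0}(1−X) = 5.79×0.322 = 1.864 mol/dm³.
A CSTR operates uniformly at the exit composition, giving r_S = 0.7663 and r_T = 0.1179 (each k·C_R^n at C_R = 1.864).
Fraction of consumed R going to S: r_S/(r_S+r_T) = 0.8667.
C_S = 0.8667·C_{R0}·X = 0.8667×5.79×0.678 = 3.40 mol/dm³.

3.40 mol/dm³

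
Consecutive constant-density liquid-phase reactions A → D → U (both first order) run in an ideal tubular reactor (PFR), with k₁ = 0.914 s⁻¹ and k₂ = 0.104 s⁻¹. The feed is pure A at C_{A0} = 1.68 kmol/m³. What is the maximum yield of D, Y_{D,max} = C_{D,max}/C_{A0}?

0.756

For a first-order series the maximum intermediate yield is C_{D,max}/C_{A0} = (k₁/k₂)^[k₂/(k₂−k₁)].
= (0.914/0.104)^(0.104/(0.104−0.914)) = (8.788)^(-0.1284) = 0.7565.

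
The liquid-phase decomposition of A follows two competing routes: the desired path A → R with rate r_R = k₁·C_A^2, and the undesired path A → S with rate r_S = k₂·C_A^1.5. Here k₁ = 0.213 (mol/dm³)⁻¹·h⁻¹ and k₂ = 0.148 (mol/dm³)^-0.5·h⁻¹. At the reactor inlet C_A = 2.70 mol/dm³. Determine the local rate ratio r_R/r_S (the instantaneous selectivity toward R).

S_{R/S} = r_R/r_S = (k₁·C_A^2)/(k₂·C_A^1.5) = (k₁/k₂)·C_A^0.5.
= (0.213×2.700^2) / (0.148×2.700^1.5) = 1.553/0.6566 = 2.36.

2.36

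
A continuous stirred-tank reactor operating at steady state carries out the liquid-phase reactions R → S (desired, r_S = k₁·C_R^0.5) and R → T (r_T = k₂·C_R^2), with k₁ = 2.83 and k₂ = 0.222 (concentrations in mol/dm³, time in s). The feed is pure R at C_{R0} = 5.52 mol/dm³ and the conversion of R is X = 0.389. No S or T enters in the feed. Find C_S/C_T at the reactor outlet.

2.06

Exit C_R = C_{R0}(1−X) = 5.52×0.611 = 3.373 mol/dm³.
A CSTR operates uniformly at the exit composition, giving r_S = 5.197 and r_T = 2.525 (each k·C_R^n at C_R = 3.373).
Overall selectivity = C_S/C_T = r_Sτ/(r_Tτ) = r_S/r_T = 2.06.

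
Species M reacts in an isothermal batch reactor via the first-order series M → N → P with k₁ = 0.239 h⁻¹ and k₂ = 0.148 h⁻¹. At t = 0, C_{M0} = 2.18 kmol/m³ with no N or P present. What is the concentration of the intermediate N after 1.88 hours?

Solving the coupled first-order balances gives C_N(t) = [k₁/(k₂−k₁)]·C_{M0}·(e^(−k₁t) − e^(−k₂t)).
e^(−k₁t) = e^(−0.239×1.88) = e^(−0.4493) = 0.6381; e^(−k₂t) = e^(−0.2782) = 0.7571.
C_N = 0.239×2.18/(0.148−0.239) × (0.6381−0.7571) = (-5.725)×(-0.1191) = 0.6816 kmol/m³.

0.682 kmol/m³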